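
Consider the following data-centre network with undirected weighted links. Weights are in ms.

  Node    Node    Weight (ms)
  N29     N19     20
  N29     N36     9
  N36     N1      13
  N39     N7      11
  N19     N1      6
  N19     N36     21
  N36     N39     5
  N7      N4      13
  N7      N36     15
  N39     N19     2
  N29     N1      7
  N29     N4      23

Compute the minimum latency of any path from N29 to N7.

Enumerating some paths:
N29 → N1 → N19 → N39 → N7: 7+6+2+11 = 26
N29 → N36 → N7: 9+15 = 24
N29 → N19 → N39 → N7: 20+2+11 = 33
N29 → N36 → N39 → N7: 9+5+11 = 25
Cheapest is N29 → N36 → N7 at 24 ms.

24 ms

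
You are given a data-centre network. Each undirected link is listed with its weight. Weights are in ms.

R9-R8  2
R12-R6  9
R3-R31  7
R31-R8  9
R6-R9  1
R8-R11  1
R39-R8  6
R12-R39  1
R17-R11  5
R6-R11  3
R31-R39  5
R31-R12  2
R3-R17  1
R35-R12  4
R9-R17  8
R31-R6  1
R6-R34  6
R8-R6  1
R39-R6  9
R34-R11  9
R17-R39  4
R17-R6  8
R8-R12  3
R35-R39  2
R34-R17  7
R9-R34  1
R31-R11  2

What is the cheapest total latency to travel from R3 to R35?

7 ms

Shortest distances from R3:
R3: 0
R17: 1  (via R3)
R39: 5  (via R17)
R12: 6  (via R39)
R11: 6  (via R17)
R8: 7  (via R11)
R35: 7  (via R39)
Shortest route: R3 → R17 → R39 → R35 = 7 ms.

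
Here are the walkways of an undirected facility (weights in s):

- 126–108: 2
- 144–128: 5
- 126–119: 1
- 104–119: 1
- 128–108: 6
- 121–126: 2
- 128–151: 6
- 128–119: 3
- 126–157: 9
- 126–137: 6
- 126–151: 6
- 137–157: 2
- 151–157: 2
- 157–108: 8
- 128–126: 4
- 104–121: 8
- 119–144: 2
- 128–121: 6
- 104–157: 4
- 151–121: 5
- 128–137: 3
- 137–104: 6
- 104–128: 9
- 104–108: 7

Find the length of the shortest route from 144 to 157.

Enumerating some paths:
144 → 119 → 128 → 137 → 157: 2+3+3+2 = 10
144 → 119 → 104 → 157: 2+1+4 = 7
144 → 128 → 137 → 157: 5+3+2 = 10
The minimum is 7 s via 144 → 119 → 104 → 157.

7 s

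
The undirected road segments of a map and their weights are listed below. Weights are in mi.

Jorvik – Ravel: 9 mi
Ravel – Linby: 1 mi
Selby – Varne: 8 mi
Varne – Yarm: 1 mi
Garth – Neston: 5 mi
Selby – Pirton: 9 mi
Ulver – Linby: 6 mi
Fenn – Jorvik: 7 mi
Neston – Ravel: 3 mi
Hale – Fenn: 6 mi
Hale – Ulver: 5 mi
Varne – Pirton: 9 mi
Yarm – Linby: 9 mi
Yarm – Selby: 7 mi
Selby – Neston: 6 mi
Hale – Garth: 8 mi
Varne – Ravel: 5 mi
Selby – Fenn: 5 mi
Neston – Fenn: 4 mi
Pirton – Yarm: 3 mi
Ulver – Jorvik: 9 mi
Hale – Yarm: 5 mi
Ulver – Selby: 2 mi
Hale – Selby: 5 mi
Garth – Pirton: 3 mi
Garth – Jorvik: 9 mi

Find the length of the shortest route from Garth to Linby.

Shortest distances from Garth:
Garth: 0
Pirton: 3  (via Garth)
Neston: 5  (via Garth)
Yarm: 6  (via Pirton)
Varne: 7  (via Yarm)
Hale: 8  (via Garth)
Ravel: 8  (via Neston)
Jorvik: 9  (via Garth)
Fenn: 9  (via Neston)
Linby: 9  (via Ravel)
Shortest route: Garth → Neston → Ravel → Linby = 9 mi.

9 mi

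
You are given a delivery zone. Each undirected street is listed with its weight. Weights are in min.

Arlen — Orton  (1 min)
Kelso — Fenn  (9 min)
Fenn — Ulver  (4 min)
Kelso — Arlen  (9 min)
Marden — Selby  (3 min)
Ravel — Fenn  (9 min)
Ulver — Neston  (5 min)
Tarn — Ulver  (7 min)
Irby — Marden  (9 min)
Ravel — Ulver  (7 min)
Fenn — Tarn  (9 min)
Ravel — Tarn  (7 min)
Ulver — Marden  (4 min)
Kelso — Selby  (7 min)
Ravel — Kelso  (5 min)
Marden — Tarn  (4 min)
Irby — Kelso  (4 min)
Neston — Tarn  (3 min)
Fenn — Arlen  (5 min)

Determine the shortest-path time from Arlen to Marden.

Enumerating some paths:
Arlen - Fenn - Ulver - Marden: 5+4+4 = 13
Arlen - Kelso - Selby - Marden: 9+7+3 = 19
Arlen - Fenn - Tarn - Marden: 5+9+4 = 18
Cheapest is Arlen - Fenn - Ulver - Marden at 13 min.

13 min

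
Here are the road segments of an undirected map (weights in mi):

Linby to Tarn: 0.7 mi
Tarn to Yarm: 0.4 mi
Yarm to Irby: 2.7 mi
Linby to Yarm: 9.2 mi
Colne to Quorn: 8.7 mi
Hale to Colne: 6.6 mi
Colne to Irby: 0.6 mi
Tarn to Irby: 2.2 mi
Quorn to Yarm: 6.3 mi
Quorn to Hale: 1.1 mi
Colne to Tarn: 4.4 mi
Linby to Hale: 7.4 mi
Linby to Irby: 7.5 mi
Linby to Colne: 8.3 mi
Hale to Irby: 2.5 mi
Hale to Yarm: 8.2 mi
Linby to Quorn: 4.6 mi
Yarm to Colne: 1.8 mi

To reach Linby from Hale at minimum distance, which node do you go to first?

Irby

Candidate routes:
Hale - Irby - Tarn - Linby: 2.5+2.2+0.7 = 5.4
Hale - Quorn - Linby: 1.1+4.6 = 5.7
Hale - Irby - Colne - Yarm - Tarn - Linby: 2.5+0.6+1.8+0.4+0.7 = 6
The minimum is 5.4 mi via Hale - Irby - Tarn - Linby.
So from Hale the first move is to Irby.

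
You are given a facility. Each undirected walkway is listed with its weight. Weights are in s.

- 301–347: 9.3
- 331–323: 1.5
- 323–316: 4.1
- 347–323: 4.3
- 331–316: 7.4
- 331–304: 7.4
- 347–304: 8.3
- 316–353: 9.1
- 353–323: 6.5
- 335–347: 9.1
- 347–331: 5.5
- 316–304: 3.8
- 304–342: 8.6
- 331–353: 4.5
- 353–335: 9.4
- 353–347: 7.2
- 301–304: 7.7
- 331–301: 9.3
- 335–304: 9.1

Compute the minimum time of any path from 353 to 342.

Compare a few routes:
353–331–304–342: 4.5+7.4+8.6 = 20.5
353–316–304–342: 9.1+3.8+8.6 = 21.5
353–331–323–316–304–342: 4.5+1.5+4.1+3.8+8.6 = 22.5
353–323–316–304–342: 6.5+4.1+3.8+8.6 = 23
The minimum is 20.5 s via 353–331–304–342.

20.5 s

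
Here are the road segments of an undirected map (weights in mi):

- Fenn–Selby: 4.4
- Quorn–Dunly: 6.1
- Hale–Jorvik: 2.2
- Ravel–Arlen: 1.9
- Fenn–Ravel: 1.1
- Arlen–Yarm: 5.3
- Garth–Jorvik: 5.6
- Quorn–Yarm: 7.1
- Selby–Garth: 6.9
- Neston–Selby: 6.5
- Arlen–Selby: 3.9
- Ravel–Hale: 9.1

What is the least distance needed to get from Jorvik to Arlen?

13.2 mi

Shortest distances from Jorvik:
Jorvik: 0
Hale: 2.2  (via Jorvik)
Garth: 5.6  (via Jorvik)
Ravel: 11.3  (via Hale)
Fenn: 12.4  (via Ravel)
Selby: 12.5  (via Garth)
Arlen: 13.2  (via Ravel)
Shortest route: Jorvik → Hale → Ravel → Arlen = 13.2 mi.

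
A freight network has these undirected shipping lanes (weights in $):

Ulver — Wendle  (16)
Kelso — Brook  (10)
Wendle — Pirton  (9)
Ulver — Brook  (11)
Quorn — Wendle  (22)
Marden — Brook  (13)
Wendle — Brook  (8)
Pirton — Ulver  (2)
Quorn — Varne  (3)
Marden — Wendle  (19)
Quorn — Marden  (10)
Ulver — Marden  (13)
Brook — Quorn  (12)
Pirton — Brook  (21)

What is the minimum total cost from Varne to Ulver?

Shortest distances from Varne:
Varne: 0
Quorn: 3  (via Varne)
Marden: 13  (via Quorn)
Brook: 15  (via Quorn)
Wendle: 23  (via Brook)
Kelso: 25  (via Brook)
Ulver: 26  (via Marden)
Shortest route: Varne–Quorn–Marden–Ulver = $26.

$26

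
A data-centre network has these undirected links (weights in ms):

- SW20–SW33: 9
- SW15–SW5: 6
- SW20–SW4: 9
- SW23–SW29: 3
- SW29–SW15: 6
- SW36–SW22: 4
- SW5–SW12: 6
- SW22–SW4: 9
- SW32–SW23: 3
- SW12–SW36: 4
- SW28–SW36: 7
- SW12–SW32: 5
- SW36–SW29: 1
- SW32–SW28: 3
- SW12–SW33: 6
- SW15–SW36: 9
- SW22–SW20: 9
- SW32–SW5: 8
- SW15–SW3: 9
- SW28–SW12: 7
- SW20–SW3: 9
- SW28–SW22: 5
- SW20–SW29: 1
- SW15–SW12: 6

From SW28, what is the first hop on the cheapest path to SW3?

SW36

Compare a few routes:
SW28–SW22–SW36–SW29–SW20–SW3: 5+4+1+1+9 = 20
SW28–SW36–SW29–SW20–SW3: 7+1+1+9 = 18
SW28–SW12–SW15–SW3: 7+6+9 = 22
SW28–SW32–SW23–SW29–SW20–SW3: 3+3+3+1+9 = 19
Cheapest is SW28–SW36–SW29–SW20–SW3 at 18 ms.
So from SW28 the first move is to SW36.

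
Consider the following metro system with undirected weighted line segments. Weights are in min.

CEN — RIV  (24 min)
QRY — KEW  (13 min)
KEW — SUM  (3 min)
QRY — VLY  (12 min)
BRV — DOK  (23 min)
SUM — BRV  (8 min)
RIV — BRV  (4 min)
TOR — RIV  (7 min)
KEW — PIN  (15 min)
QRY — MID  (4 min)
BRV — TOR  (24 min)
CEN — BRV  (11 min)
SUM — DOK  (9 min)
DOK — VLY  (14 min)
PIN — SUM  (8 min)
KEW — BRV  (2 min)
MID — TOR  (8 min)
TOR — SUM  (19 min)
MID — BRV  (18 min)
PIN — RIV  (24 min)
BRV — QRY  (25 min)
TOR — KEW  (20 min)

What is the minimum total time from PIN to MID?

Enumerating some paths:
PIN - SUM - KEW - QRY - MID: 8+3+13+4 = 28
PIN - SUM - KEW - BRV - MID: 8+3+2+18 = 31
PIN - SUM - KEW - BRV - RIV - TOR - MID: 8+3+2+4+7+8 = 32
Cheapest is PIN - SUM - KEW - QRY - MID at 28 min.

28 min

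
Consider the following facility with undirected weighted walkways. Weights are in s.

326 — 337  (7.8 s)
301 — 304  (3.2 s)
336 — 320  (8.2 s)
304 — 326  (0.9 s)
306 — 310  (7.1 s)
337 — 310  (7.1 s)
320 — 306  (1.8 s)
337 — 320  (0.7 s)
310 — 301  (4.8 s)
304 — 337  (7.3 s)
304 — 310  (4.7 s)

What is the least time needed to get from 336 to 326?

Compare a few routes:
336 → 320 → 337 → 304 → 326: 8.2+0.7+7.3+0.9 = 17.1
336 → 320 → 337 → 326: 8.2+0.7+7.8 = 16.7
336 → 320 → 306 → 310 → 304 → 326: 8.2+1.8+7.1+4.7+0.9 = 22.7
336 → 320 → 337 → 310 → 304 → 326: 8.2+0.7+7.1+4.7+0.9 = 21.6
The minimum is 16.7 s via 336 → 320 → 337 → 326.

16.7 s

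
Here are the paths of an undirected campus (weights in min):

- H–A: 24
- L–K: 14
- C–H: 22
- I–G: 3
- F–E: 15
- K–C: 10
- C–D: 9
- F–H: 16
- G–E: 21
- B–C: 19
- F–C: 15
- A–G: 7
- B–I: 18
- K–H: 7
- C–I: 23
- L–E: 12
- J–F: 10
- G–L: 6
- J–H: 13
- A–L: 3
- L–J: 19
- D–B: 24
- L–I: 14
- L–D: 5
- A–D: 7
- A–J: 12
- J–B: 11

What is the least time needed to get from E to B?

Shortest distances from E:
E: 0
L: 12  (via E)
A: 15  (via L)
F: 15  (via E)
D: 17  (via L)
G: 18  (via L)
I: 21  (via G)
J: 25  (via F)
C: 26  (via D)
K: 26  (via L)
H: 31  (via F)
B: 36  (via J)
Shortest route: E → F → J → B = 36 min.

36 min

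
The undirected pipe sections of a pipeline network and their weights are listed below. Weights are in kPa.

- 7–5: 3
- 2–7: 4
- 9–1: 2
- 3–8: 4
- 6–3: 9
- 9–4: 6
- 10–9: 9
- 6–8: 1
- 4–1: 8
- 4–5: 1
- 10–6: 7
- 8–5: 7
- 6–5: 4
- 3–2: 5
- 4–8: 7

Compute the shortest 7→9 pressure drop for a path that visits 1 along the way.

Shortest 7→1: 7–5–4–1 = 12
Best 1 to 9: 1–9 costing 2
Total via 1: 12 + 2 = 14 kPa.

14 kPa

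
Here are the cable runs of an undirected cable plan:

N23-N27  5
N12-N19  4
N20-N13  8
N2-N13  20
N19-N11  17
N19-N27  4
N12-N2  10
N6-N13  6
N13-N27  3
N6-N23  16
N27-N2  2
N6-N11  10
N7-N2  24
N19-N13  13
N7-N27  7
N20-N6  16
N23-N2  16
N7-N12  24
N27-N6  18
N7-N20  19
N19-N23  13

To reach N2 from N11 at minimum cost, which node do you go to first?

Candidate routes:
N11 → N19 → N27 → N2: 17+4+2 = 23
N11 → N6 → N13 → N27 → N2: 10+6+3+2 = 21
The minimum is 21 via N11 → N6 → N13 → N27 → N2.
So from N11 the first move is to N6.

N6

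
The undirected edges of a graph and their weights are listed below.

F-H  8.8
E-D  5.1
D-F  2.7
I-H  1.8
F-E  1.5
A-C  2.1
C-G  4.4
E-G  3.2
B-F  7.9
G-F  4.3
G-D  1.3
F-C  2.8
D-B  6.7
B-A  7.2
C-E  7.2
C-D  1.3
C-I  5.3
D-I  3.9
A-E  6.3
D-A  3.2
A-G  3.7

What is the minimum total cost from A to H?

Enumerating some paths:
A - C - D - I - H: 2.1+1.3+3.9+1.8 = 9.1
A - D - I - H: 3.2+3.9+1.8 = 8.9
The minimum is 8.9 via A - D - I - H.

8.9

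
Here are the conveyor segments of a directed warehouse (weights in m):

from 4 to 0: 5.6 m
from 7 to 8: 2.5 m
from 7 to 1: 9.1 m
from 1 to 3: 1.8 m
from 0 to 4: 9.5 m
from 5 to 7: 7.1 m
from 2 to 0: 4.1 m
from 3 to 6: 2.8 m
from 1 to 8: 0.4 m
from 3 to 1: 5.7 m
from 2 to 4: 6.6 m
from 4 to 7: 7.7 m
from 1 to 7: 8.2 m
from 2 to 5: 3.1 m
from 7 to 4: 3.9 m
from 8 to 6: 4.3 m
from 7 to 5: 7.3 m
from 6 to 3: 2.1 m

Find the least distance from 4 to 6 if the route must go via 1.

21.4 m

Best 4 to 1: 4–7–1 costing 16.8
Best 1 to 6: 1–3–6 costing 4.6
Total via 1: 16.8 + 4.6 = 21.4 m.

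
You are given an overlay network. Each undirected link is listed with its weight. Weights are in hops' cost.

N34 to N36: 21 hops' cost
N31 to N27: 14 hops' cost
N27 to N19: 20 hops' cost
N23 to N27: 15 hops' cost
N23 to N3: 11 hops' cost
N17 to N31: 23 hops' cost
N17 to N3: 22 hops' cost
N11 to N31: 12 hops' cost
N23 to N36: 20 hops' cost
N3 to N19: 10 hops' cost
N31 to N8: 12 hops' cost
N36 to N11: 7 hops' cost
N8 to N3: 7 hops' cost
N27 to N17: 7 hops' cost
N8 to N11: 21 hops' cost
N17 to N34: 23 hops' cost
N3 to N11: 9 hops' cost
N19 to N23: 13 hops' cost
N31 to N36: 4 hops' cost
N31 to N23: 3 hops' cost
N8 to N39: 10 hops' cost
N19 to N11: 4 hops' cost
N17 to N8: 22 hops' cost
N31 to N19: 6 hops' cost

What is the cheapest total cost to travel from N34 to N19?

31 hops' cost

Shortest distances from N34:
N34: 0
N36: 21  (via N34)
N17: 23  (via N34)
N31: 25  (via N36)
N11: 28  (via N36)
N23: 28  (via N31)
N27: 30  (via N17)
N19: 31  (via N31)
Shortest route: N34 → N36 → N31 → N19 = 31 hops' cost.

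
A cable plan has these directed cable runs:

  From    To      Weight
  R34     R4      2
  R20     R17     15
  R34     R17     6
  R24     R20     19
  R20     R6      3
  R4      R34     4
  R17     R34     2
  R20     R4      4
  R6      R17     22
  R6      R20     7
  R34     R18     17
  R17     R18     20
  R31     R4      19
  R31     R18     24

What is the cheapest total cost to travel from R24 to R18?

Running Dijkstra from R24:
R24: 0
R20: 19  (via R24)
R6: 22  (via R20)
R4: 23  (via R20)
R34: 27  (via R4)
R17: 33  (via R34)
R18: 44  (via R34)
Shortest route: R24 → R20 → R4 → R34 → R18 = 44.

44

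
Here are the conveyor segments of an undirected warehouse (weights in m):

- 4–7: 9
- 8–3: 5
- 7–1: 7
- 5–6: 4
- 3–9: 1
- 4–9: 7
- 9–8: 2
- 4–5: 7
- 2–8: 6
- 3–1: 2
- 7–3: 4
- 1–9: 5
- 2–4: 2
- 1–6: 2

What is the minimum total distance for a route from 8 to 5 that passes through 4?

Shortest 8→4: 8 → 2 → 4 = 8
Shortest 4→5: 4 → 5 = 7
Total via 4: 8 + 7 = 15 m.

15 m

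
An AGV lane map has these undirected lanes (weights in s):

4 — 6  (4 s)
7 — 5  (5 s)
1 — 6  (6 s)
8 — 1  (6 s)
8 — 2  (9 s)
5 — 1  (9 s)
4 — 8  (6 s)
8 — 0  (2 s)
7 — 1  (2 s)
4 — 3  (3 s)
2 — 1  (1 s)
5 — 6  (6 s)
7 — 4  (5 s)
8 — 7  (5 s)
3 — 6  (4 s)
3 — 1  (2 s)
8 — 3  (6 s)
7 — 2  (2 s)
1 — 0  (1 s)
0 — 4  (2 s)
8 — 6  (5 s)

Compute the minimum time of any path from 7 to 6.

8 s

Candidate routes:
7 - 1 - 6: 2+6 = 8
7 - 1 - 0 - 4 - 6: 2+1+2+4 = 9
7 - 4 - 6: 5+4 = 9
Cheapest is 7 - 1 - 6 at 8 s.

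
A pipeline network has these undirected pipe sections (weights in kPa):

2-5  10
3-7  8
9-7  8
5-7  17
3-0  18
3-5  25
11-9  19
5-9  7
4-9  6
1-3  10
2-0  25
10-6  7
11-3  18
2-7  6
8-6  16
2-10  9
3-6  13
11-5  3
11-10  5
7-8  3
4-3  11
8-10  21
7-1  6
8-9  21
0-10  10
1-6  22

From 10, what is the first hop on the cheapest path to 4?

11

Compare a few routes:
10–11–9–4: 5+19+6 = 30
10–2–7–9–4: 9+6+8+6 = 29
10–11–5–9–4: 5+3+7+6 = 21
The minimum is 21 kPa via 10–11–5–9–4.
So from 10 the first move is to 11.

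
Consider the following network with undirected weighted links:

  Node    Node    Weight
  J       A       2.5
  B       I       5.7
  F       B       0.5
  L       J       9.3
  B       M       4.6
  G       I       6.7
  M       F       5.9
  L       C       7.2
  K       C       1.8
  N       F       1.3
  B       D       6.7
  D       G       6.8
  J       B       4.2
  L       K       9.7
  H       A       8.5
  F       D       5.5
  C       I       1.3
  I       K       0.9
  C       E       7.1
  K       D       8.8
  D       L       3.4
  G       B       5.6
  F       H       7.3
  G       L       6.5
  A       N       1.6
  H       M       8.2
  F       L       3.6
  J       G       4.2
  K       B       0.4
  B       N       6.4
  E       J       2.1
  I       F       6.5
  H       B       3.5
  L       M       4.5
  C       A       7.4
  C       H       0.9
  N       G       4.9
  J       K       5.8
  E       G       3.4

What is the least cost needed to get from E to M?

10.9

Compare a few routes:
E - J - B - M: 2.1+4.2+4.6 = 10.9
E - J - A - N - F - B - M: 2.1+2.5+1.6+1.3+0.5+4.6 = 12.6
Cheapest is E - J - B - M at 10.9.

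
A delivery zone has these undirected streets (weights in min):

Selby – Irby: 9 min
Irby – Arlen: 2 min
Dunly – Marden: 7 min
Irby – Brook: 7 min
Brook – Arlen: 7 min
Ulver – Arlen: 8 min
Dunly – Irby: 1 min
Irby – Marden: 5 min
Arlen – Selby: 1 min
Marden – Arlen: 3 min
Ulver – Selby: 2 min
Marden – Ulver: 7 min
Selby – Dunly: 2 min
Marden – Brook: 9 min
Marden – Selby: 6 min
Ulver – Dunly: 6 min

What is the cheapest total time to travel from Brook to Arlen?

Compare a few routes:
Brook - Arlen: 7 = 7
Brook - Irby - Arlen: 7+2 = 9
Brook - Irby - Dunly - Selby - Arlen: 7+1+2+1 = 11
Cheapest is Brook - Arlen at 7 min.

7 min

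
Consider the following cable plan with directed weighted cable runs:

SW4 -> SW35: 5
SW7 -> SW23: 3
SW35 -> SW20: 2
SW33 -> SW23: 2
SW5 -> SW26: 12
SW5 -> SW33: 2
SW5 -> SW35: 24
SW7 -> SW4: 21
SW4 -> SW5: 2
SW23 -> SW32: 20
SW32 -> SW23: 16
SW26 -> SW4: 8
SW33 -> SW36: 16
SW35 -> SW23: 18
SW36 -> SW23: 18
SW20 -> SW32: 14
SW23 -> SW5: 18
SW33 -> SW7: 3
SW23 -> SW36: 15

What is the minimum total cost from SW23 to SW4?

38

Settle nodes by increasing distance from SW23:
SW23: 0
SW36: 15  (via SW23)
SW5: 18  (via SW23)
SW32: 20  (via SW23)
SW33: 20  (via SW5)
SW7: 23  (via SW33)
SW26: 30  (via SW5)
SW4: 38  (via SW26)
Shortest route: SW23–SW5–SW26–SW4 = 38.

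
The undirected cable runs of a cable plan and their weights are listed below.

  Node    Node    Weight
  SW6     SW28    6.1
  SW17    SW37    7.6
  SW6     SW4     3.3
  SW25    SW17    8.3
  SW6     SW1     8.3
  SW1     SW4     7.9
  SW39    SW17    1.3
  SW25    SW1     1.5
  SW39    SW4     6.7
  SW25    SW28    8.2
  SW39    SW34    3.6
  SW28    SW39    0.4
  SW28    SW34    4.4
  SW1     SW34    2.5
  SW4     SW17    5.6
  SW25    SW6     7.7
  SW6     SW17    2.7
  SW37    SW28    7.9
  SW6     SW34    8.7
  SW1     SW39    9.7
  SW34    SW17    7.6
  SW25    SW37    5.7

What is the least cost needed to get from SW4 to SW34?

10.3

Shortest distances from SW4:
SW4: 0
SW6: 3.3  (via SW4)
SW17: 5.6  (via SW4)
SW39: 6.7  (via SW4)
SW28: 7.1  (via SW39)
SW1: 7.9  (via SW4)
SW25: 9.4  (via SW1)
SW34: 10.3  (via SW39)
Shortest route: SW4–SW39–SW34 = 10.3.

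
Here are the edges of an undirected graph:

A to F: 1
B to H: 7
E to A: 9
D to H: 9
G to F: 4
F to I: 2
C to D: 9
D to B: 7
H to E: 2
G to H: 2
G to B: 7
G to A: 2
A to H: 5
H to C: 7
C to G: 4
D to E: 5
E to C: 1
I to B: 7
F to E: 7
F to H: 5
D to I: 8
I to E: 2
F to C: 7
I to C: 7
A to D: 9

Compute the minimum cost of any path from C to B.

10

Candidate routes:
C → E → H → B: 1+2+7 = 10
C → G → B: 4+7 = 11
The minimum is 10 via C → E → H → B.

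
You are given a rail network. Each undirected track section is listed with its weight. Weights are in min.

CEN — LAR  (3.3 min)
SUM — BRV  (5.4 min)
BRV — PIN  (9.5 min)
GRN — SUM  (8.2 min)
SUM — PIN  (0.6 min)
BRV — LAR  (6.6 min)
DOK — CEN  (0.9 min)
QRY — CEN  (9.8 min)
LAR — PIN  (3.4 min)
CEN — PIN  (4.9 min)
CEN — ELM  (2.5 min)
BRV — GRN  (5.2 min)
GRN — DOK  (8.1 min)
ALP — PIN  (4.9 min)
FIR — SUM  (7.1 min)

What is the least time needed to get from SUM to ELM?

Enumerating some paths:
SUM - PIN - LAR - CEN - ELM: 0.6+3.4+3.3+2.5 = 9.8
SUM - PIN - CEN - ELM: 0.6+4.9+2.5 = 8
The minimum is 8 min via SUM - PIN - CEN - ELM.

8 min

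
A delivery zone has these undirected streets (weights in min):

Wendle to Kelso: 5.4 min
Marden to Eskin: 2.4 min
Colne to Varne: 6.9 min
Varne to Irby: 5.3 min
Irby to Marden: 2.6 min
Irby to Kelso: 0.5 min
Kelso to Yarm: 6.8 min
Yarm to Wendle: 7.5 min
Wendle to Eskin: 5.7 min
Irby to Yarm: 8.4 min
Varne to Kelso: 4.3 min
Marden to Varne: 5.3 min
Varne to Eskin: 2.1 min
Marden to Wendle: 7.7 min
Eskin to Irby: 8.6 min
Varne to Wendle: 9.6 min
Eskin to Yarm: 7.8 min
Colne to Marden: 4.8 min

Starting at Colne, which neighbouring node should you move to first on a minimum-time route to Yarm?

Compare a few routes:
Colne → Marden → Irby → Yarm: 4.8+2.6+8.4 = 15.8
Colne → Marden → Eskin → Yarm: 4.8+2.4+7.8 = 15
Colne → Marden → Irby → Kelso → Yarm: 4.8+2.6+0.5+6.8 = 14.7
Cheapest is Colne → Marden → Irby → Kelso → Yarm at 14.7 min.
So from Colne the first move is to Marden.

Marden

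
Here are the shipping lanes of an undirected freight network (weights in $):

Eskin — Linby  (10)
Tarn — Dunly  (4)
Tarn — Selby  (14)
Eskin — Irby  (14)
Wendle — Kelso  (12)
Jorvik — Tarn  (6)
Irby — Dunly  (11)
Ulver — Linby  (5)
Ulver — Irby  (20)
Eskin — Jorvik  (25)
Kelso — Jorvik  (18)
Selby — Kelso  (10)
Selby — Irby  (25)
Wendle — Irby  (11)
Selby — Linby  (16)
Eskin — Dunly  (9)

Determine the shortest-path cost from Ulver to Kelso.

$31

Candidate routes:
Ulver → Linby → Eskin → Irby → Wendle → Kelso: 5+10+14+11+12 = 52
Ulver → Linby → Selby → Kelso: 5+16+10 = 31
Ulver → Irby → Wendle → Kelso: 20+11+12 = 43
The minimum is $31 via Ulver → Linby → Selby → Kelso.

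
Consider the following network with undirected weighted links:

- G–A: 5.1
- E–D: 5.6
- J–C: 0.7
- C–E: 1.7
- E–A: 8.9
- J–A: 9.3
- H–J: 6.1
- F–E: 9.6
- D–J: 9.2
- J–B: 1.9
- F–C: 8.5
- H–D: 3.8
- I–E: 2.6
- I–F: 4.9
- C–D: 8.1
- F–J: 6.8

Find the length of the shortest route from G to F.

21.2

Enumerating some paths:
G - A - J - F: 5.1+9.3+6.8 = 21.2
G - A - E - I - F: 5.1+8.9+2.6+4.9 = 21.5
G - A - E - C - J - F: 5.1+8.9+1.7+0.7+6.8 = 23.2
Cheapest is G - A - J - F at 21.2.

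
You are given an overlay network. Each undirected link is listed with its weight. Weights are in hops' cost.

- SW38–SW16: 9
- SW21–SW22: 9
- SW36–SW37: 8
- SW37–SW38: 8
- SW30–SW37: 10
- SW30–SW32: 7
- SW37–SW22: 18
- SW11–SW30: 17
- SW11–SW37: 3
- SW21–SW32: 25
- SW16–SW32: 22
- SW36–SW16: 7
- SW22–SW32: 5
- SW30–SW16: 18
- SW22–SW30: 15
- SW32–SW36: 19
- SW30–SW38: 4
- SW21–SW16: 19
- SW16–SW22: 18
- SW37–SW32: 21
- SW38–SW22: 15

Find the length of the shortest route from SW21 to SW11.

30 hops' cost

Candidate routes:
SW21–SW22–SW37–SW11: 9+18+3 = 30
SW21–SW22–SW32–SW30–SW37–SW11: 9+5+7+10+3 = 34
SW21–SW22–SW38–SW37–SW11: 9+15+8+3 = 35
The minimum is 30 hops' cost via SW21–SW22–SW37–SW11.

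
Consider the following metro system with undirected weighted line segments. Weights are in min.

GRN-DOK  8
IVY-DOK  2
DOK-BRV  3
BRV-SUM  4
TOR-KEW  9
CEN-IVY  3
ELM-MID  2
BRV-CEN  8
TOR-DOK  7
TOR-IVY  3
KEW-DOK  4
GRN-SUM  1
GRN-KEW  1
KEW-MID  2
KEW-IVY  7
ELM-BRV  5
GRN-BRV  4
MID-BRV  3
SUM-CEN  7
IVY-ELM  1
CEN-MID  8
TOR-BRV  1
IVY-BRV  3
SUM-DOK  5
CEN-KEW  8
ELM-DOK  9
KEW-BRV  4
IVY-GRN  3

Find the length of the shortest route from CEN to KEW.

Enumerating some paths:
CEN - KEW: 8 = 8
CEN - IVY - ELM - MID - KEW: 3+1+2+2 = 8
CEN - IVY - GRN - KEW: 3+3+1 = 7
CEN - SUM - GRN - KEW: 7+1+1 = 9
The minimum is 7 min via CEN - IVY - GRN - KEW.

7 min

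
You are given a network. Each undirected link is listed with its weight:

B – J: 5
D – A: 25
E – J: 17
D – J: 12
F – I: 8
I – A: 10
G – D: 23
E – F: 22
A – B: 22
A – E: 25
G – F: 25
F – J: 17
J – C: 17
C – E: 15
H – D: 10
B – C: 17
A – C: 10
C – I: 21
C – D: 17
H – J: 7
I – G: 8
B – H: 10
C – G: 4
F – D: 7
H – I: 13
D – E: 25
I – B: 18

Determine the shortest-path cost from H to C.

24

Shortest distances from H:
H: 0
J: 7  (via H)
B: 10  (via H)
D: 10  (via H)
I: 13  (via H)
F: 17  (via D)
G: 21  (via I)
A: 23  (via I)
C: 24  (via J)
Shortest route: H → J → C = 24.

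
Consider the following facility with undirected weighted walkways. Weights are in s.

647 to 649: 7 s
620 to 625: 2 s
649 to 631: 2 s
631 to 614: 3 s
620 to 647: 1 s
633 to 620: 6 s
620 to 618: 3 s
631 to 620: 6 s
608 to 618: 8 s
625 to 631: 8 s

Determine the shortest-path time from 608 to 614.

20 s

Enumerating some paths:
608 → 618 → 620 → 625 → 631 → 614: 8+3+2+8+3 = 24
608 → 618 → 620 → 647 → 649 → 631 → 614: 8+3+1+7+2+3 = 24
608 → 618 → 620 → 631 → 614: 8+3+6+3 = 20
The minimum is 20 s via 608 → 618 → 620 → 631 → 614.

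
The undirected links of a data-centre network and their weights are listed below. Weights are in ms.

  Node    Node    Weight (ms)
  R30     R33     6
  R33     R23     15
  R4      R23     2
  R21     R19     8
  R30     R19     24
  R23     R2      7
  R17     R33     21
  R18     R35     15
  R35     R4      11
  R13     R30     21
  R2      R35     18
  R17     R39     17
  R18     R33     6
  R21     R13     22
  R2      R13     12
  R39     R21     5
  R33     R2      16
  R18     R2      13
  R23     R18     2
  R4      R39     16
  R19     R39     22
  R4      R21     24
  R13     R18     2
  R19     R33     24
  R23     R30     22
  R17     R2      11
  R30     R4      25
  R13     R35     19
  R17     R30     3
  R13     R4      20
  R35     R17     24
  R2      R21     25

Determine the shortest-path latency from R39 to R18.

20 ms

Candidate routes:
R39–R4–R23–R18: 16+2+2 = 20
R39–R21–R13–R18: 5+22+2 = 29
Cheapest is R39–R4–R23–R18 at 20 ms.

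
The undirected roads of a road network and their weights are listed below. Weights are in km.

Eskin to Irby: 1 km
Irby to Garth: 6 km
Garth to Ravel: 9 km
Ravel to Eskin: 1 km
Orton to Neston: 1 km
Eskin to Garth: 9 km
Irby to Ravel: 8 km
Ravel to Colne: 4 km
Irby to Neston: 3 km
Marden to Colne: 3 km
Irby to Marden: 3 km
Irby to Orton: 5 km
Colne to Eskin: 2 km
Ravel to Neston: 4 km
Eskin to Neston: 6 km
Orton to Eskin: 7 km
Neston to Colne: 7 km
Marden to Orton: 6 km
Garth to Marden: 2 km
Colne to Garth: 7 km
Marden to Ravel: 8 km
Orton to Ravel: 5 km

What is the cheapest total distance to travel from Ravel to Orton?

5 km

Compare a few routes:
Ravel - Eskin - Irby - Orton: 1+1+5 = 7
Ravel - Orton: 5 = 5
Ravel - Eskin - Irby - Neston - Orton: 1+1+3+1 = 6
The minimum is 5 km via Ravel - Orton.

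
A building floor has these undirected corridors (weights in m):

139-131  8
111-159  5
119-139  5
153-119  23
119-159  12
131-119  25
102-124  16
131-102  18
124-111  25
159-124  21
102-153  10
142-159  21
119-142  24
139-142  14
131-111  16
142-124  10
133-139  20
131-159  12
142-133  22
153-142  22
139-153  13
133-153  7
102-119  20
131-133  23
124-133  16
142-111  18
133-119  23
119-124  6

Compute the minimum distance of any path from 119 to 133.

Enumerating some paths:
119–133: 23 = 23
119–124–133: 6+16 = 22
119–139–153–133: 5+13+7 = 25
119–139–133: 5+20 = 25
Cheapest is 119–124–133 at 22 m.

22 m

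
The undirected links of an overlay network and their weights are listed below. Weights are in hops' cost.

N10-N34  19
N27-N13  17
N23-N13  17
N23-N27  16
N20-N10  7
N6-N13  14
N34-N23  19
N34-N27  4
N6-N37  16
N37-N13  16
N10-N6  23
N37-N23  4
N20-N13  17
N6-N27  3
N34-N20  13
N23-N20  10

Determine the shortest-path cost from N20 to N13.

17 hops' cost

Enumerating some paths:
N20 → N13: 17 = 17
N20 → N23 → N13: 10+17 = 27
N20 → N23 → N37 → N13: 10+4+16 = 30
Cheapest is N20 → N13 at 17 hops' cost.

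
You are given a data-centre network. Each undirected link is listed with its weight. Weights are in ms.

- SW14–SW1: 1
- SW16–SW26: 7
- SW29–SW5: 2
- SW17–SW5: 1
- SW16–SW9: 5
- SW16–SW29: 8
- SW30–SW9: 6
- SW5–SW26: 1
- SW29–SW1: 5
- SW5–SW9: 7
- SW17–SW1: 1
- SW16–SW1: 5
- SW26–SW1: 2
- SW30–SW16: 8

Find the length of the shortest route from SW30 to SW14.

14 ms

Compare a few routes:
SW30 - SW9 - SW16 - SW1 - SW14: 6+5+5+1 = 17
SW30 - SW9 - SW5 - SW17 - SW1 - SW14: 6+7+1+1+1 = 16
SW30 - SW16 - SW1 - SW14: 8+5+1 = 14
Cheapest is SW30 - SW16 - SW1 - SW14 at 14 ms.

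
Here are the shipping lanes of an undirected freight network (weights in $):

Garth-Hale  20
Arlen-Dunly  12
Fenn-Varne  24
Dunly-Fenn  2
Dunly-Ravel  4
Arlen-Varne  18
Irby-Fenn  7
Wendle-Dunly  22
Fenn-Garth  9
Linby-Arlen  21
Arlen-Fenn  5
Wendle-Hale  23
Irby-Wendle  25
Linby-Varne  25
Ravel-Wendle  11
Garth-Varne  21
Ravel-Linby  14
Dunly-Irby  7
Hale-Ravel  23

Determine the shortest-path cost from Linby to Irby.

$25

Running Dijkstra from Linby:
Linby: 0
Ravel: 14  (via Linby)
Dunly: 18  (via Ravel)
Fenn: 20  (via Dunly)
Arlen: 21  (via Linby)
Varne: 25  (via Linby)
Wendle: 25  (via Ravel)
Irby: 25  (via Dunly)
Shortest route: Linby → Ravel → Dunly → Irby = $25.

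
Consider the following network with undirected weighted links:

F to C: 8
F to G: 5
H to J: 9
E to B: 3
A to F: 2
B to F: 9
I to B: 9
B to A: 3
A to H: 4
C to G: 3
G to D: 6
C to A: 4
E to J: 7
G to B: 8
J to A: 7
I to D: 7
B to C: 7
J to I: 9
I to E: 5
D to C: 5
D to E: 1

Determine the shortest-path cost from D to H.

Candidate routes:
D–G–C–A–H: 6+3+4+4 = 17
D–C–A–H: 5+4+4 = 13
D–G–F–A–H: 6+5+2+4 = 17
D–E–B–A–H: 1+3+3+4 = 11
The minimum is 11 via D–E–B–A–H.

11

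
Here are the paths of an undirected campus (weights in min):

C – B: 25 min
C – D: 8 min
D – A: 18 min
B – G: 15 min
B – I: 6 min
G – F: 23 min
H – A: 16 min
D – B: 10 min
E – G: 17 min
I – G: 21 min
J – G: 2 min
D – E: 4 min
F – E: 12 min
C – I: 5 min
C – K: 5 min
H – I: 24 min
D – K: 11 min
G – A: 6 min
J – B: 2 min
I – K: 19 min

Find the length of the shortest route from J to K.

18 min

Candidate routes:
J - B - D - K: 2+10+11 = 23
J - B - I - C - K: 2+6+5+5 = 18
The minimum is 18 min via J - B - I - C - K.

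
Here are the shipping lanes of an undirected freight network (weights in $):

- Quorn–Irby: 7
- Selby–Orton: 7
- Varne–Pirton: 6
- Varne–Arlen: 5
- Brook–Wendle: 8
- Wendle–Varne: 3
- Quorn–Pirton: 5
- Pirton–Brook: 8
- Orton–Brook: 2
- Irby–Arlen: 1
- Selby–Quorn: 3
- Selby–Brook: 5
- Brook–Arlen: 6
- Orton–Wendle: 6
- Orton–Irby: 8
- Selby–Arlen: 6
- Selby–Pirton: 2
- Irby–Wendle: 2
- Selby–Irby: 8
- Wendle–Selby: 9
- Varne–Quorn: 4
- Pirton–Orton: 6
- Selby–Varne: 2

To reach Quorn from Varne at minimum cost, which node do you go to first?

Enumerating some paths:
Varne–Quorn: 4 = 4
Varne–Selby–Quorn: 2+3 = 5
Varne–Selby–Pirton–Quorn: 2+2+5 = 9
The minimum is $4 via Varne–Quorn.
So from Varne the first move is to Quorn.

Quorn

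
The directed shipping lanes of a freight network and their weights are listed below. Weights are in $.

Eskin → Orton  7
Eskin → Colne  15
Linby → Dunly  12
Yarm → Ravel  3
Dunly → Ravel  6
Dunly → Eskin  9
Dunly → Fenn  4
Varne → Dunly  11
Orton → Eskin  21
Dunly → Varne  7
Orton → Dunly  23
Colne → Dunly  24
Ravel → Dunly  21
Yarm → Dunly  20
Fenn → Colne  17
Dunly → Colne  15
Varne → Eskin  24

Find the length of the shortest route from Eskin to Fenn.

Compare a few routes:
Eskin → Orton → Dunly → Fenn: 7+23+4 = 34
Eskin → Colne → Dunly → Fenn: 15+24+4 = 43
Cheapest is Eskin → Orton → Dunly → Fenn at $34.

$34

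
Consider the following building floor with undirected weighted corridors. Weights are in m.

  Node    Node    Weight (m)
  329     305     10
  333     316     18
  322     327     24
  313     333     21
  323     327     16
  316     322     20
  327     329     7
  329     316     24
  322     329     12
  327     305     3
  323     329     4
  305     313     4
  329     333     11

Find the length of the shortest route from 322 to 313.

Compare a few routes:
322–327–305–313: 24+3+4 = 31
322–329–305–313: 12+10+4 = 26
Cheapest is 322–329–305–313 at 26 m.

26 m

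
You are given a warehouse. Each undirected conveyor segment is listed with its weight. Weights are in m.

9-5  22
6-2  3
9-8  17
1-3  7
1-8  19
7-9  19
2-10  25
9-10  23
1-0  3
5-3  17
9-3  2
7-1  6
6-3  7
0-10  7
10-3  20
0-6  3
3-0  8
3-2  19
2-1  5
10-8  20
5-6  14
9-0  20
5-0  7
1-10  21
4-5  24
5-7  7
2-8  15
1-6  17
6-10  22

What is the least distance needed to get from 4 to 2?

Candidate routes:
4 - 5 - 0 - 1 - 2: 24+7+3+5 = 39
4 - 5 - 0 - 6 - 2: 24+7+3+3 = 37
The minimum is 37 m via 4 - 5 - 0 - 6 - 2.

37 m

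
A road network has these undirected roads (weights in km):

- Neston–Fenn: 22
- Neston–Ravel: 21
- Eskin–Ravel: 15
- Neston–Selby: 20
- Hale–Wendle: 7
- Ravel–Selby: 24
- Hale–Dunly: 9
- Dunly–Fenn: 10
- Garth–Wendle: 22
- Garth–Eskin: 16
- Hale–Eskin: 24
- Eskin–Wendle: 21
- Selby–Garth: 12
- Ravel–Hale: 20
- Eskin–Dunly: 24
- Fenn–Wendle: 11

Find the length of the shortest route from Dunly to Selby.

Settle nodes by increasing distance from Dunly:
Dunly: 0
Hale: 9  (via Dunly)
Fenn: 10  (via Dunly)
Wendle: 16  (via Hale)
Eskin: 24  (via Dunly)
Ravel: 29  (via Hale)
Neston: 32  (via Fenn)
Garth: 38  (via Wendle)
Selby: 50  (via Garth)
Shortest route: Dunly → Hale → Wendle → Garth → Selby = 50 km.

50 km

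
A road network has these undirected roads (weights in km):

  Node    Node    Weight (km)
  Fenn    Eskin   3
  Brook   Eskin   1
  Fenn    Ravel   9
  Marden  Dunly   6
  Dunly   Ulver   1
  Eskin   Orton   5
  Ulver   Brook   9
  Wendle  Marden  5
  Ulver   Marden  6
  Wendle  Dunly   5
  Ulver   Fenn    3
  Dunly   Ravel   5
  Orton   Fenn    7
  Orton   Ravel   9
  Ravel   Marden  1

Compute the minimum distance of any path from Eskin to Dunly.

Candidate routes:
Eskin - Fenn - Ulver - Dunly: 3+3+1 = 7
Eskin - Brook - Ulver - Dunly: 1+9+1 = 11
Cheapest is Eskin - Fenn - Ulver - Dunly at 7 km.

7 km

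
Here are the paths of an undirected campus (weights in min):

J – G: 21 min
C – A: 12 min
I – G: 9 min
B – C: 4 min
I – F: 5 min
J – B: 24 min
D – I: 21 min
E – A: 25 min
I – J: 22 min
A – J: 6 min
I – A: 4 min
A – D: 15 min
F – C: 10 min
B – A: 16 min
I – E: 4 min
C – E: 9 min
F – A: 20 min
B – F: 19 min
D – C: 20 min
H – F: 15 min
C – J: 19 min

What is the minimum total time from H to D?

39 min

Compare a few routes:
H - F - I - D: 15+5+21 = 41
H - F - I - A - D: 15+5+4+15 = 39
Cheapest is H - F - I - A - D at 39 min.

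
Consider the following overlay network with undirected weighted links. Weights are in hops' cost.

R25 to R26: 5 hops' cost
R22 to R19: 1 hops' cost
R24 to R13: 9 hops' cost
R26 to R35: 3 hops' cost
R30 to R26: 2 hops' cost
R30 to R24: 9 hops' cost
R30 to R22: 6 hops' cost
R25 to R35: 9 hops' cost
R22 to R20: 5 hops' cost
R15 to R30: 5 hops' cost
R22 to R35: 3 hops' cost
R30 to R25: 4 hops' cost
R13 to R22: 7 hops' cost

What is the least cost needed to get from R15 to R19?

12 hops' cost

Running Dijkstra from R15:
R15: 0
R30: 5  (via R15)
R26: 7  (via R30)
R25: 9  (via R30)
R35: 10  (via R26)
R22: 11  (via R30)
R19: 12  (via R22)
Shortest route: R15 → R30 → R22 → R19 = 12 hops' cost.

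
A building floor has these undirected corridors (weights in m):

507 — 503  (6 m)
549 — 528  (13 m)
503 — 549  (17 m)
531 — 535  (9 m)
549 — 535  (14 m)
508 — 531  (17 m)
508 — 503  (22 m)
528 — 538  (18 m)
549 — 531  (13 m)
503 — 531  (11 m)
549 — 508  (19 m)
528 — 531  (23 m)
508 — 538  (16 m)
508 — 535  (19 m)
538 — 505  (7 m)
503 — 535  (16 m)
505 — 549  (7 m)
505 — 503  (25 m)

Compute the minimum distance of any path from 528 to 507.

Enumerating some paths:
528–549–503–507: 13+17+6 = 36
528–531–503–507: 23+11+6 = 40
528–549–531–503–507: 13+13+11+6 = 43
Cheapest is 528–549–503–507 at 36 m.

36 m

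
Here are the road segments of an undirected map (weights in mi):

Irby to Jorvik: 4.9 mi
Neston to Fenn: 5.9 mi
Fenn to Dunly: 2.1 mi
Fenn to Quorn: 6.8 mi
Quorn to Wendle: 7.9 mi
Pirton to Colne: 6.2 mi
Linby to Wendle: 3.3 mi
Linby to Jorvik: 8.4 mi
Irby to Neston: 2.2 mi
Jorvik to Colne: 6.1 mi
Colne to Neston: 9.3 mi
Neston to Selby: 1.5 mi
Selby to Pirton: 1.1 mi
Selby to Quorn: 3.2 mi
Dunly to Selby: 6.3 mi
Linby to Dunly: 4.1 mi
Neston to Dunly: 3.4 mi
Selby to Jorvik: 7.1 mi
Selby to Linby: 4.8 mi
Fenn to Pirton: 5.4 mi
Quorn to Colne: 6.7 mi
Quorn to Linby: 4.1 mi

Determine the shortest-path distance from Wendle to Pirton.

Compare a few routes:
Wendle–Linby–Dunly–Neston–Selby–Pirton: 3.3+4.1+3.4+1.5+1.1 = 13.4
Wendle–Linby–Quorn–Selby–Pirton: 3.3+4.1+3.2+1.1 = 11.7
Wendle–Quorn–Selby–Pirton: 7.9+3.2+1.1 = 12.2
Wendle–Linby–Selby–Pirton: 3.3+4.8+1.1 = 9.2
Cheapest is Wendle–Linby–Selby–Pirton at 9.2 mi.

9.2 mi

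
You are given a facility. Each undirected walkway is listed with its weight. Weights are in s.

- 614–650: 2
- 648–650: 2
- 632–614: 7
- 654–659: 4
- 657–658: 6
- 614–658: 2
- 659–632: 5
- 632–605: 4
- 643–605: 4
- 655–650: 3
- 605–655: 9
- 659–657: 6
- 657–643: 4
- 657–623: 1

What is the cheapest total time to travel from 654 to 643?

14 s

Enumerating some paths:
654–659–632–605–643: 4+5+4+4 = 17
654–659–657–643: 4+6+4 = 14
Cheapest is 654–659–657–643 at 14 s.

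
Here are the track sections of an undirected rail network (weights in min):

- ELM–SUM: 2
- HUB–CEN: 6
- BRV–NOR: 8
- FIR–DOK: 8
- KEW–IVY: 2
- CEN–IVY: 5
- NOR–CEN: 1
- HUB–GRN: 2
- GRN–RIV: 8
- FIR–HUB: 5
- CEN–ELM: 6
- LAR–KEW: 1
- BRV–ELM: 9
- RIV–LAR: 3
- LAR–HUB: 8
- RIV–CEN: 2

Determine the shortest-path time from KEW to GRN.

11 min

Enumerating some paths:
KEW → LAR → HUB → GRN: 1+8+2 = 11
KEW → LAR → RIV → GRN: 1+3+8 = 12
KEW → LAR → RIV → CEN → HUB → GRN: 1+3+2+6+2 = 14
The minimum is 11 min via KEW → LAR → HUB → GRN.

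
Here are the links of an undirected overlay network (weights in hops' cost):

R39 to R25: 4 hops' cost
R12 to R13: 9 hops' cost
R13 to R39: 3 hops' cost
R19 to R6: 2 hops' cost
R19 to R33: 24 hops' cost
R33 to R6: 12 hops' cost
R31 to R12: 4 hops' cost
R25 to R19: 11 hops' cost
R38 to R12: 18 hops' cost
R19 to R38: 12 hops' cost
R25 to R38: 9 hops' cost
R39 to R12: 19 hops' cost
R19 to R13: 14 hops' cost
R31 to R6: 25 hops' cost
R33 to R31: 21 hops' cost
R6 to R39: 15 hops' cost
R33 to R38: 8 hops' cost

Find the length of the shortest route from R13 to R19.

Compare a few routes:
R13 → R19: 14 = 14
R13 → R39 → R25 → R19: 3+4+11 = 18
Cheapest is R13 → R19 at 14 hops' cost.

14 hops' cost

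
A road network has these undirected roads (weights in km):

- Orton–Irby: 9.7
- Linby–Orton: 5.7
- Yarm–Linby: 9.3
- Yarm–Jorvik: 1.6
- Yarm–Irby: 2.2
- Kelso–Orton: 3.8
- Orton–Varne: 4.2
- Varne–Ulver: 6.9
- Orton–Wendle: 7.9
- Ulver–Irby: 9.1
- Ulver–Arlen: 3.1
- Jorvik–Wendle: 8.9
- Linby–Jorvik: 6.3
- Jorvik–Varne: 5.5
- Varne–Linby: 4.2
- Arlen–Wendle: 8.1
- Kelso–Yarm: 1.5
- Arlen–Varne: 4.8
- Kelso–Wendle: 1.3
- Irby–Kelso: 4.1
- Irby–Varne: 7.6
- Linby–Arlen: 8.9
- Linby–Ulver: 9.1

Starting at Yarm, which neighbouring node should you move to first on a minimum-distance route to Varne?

Jorvik

Compare a few routes:
Yarm–Irby–Varne: 2.2+7.6 = 9.8
Yarm–Jorvik–Varne: 1.6+5.5 = 7.1
Yarm–Kelso–Orton–Varne: 1.5+3.8+4.2 = 9.5
Cheapest is Yarm–Jorvik–Varne at 7.1 km.
So from Yarm the first move is to Jorvik.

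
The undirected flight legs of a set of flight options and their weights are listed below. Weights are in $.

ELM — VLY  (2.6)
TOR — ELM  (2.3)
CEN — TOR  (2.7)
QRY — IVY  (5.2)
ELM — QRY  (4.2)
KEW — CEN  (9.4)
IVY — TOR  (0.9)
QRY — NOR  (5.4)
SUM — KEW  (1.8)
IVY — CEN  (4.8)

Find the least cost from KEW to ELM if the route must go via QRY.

$22.4

Best KEW to QRY: KEW → CEN → TOR → IVY → QRY costing 18.2
Best QRY to ELM: QRY → ELM costing 4.2
Total via QRY: 18.2 + 4.2 = $22.4.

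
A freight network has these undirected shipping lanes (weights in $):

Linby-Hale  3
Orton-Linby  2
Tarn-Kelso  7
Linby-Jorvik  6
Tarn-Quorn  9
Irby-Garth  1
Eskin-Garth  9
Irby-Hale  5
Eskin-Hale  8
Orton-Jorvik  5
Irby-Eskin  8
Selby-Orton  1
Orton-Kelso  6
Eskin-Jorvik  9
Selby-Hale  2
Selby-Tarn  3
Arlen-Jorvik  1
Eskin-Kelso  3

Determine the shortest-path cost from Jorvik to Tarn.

Running Dijkstra from Jorvik:
Jorvik: 0
Arlen: 1  (via Jorvik)
Orton: 5  (via Jorvik)
Linby: 6  (via Jorvik)
Selby: 6  (via Orton)
Hale: 8  (via Selby)
Tarn: 9  (via Selby)
Shortest route: Jorvik → Orton → Selby → Tarn = $9.

$9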